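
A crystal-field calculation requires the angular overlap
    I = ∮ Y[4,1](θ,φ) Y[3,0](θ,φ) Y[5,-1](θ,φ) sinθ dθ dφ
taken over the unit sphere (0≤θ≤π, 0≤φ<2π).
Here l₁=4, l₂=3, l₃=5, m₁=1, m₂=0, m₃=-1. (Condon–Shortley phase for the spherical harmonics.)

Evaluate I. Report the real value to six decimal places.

-0.115089

Rules hold: Σm=0, L=12 even, 1≤5≤7.
N = 9·7·11 = 693
Δ = 2!·6!·4!/13! = 1/180180
Racah Σ t=0..2: t=0:+1/576 t=1:−1/144 t=2:+1/576 = -1/288
⇒ 3j(4 3 5; 0 0 0)² = 20/1001, sgn +1
Racah Σ t=0..2: t=0:+1/432 t=1:−1/192 t=2:+1/1440 = -19/8640
⇒ 3j(4 3 5; 1 0 -1)² = 361/30030, sgn -1
4πI² = N·(3j₀)²·(3jₘ)² = 2166/13013
I = -1·√(0.166449/4π) = -0.11508947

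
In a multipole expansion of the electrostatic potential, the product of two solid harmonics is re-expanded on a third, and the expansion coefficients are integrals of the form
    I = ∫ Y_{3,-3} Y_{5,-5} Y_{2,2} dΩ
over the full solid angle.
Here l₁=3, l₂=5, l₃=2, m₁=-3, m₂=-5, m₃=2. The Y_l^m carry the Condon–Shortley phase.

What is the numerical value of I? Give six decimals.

0.000000

Σmᵢ = -6 ≠ 0, so the φ-integral vanishes; I = 0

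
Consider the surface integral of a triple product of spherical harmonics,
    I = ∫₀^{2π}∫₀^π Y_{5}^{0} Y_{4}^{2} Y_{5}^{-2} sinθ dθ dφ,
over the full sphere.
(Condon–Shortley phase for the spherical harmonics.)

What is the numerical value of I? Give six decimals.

-0.099440

m-sum 0 ✓  L=14 even ✓  1≤5≤9 ✓
Π(2lᵢ+1) = 11×9×11 = 1089
triangle coeff Δ(5,4,5) = 1/3153150
Σ_t [0,4]: t=0:+1/69120 t=1:−1/1728 t=2:+1/576 t=3:−1/1728 t=4:+1/69120 = 7/11520
(3j)²=2/143 [(5 4 5; 0 0 0)], sign=-1
Σ_t [2,4]: t=2:+1/3456 t=3:−1/1728 t=4:+1/11520 = -7/34560
(3j)²=7/858 [(5 4 5; 0 2 -2)], sign=+1
⇒ 4πI² = 21/169
I = (-1)√(21/169/(4π)) = -0.09944006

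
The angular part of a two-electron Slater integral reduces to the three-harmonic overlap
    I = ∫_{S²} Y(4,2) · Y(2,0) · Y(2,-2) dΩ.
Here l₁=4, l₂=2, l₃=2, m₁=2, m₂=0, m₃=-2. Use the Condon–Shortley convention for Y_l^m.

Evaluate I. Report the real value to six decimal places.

m-sum 0 ✓  L=8 even ✓  2≤2≤6 ✓
Π(2lᵢ+1) = 9×5×5 = 225
triangle coeff Δ(4,2,2) = 1/630
Σ_t [2,2]: t=2:+1/16 = 1/16
(3j)²=2/35 [(4 2 2; 0 0 0)], sign=+1
Σ_t [2,2]: t=2:+1/96 = 1/96
(3j)²=1/42 [(4 2 2; 2 0 -2)], sign=+1
⇒ 4πI² = 15/49
I = (+1)√(15/49/(4π)) = 0.15607835

0.156078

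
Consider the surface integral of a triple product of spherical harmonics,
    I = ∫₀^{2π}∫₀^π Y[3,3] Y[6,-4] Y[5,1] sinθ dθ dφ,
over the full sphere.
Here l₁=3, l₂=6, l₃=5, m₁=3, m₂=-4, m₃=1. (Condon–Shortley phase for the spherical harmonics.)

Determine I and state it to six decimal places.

-0.190675

m-sum 0 ✓  L=14 even ✓  3≤5≤9 ✓
Π(2lᵢ+1) = 7×13×11 = 1001
triangle coeff Δ(3,6,5) = 1/675675
Σ_t [1,3]: t=1:−1/8640 t=2:+1/2304 t=3:−1/8640 = 7/34560
(3j)²=7/429 [(3 6 5; 0 0 0)], sign=-1
Σ_t [0,0]: t=0:+1/69120 = 1/69120
(3j)²=4/143 [(3 6 5; 3 -4 1)], sign=+1
⇒ 4πI² = 196/429
I = (-1)√(196/429/(4π)) = -0.19067531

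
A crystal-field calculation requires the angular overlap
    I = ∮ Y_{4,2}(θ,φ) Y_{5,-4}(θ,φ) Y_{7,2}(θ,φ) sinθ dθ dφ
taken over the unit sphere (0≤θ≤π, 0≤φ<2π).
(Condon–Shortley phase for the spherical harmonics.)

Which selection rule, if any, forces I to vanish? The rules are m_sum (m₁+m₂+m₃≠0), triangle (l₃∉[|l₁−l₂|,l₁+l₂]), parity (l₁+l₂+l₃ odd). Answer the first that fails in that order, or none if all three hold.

none

m₁+m₂+m₃ = 2 − 4 + 2 = 0  ✓
triangle: |4−5|=1 ≤ l₃=7 ≤ 4+5=9  ✓
parity: l₁+l₂+l₃ = 16 is even  ✓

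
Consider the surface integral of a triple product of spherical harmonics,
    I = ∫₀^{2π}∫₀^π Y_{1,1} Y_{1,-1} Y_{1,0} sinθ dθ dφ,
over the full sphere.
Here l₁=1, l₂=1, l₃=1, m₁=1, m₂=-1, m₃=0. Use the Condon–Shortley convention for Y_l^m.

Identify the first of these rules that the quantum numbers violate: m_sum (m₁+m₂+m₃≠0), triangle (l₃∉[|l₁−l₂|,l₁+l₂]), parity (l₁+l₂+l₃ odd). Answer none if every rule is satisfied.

parity

azimuthal sum: 1 − 1 + 0 = 0  ✓
0 ≤ 1 ≤ 2 (triangle on l)  ✓
L = 1 + 1 + 1 = 3 (odd)  ✗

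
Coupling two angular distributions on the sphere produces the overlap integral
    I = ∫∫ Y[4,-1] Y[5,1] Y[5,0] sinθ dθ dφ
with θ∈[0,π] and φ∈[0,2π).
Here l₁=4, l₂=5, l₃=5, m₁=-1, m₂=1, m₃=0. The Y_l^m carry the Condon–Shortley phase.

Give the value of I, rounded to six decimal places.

Checks pass: Σm=0; 14 even; l₃=5∈[1,9].
(2·4+1)(2·5+1)(2·5+1) = 1089
Δ: 4! 4! 6! / 15! → 1/3153150
sum: t=0:+1/69120 t=1:−1/1728 t=2:+1/576 t=3:−1/1728 t=4:+1/69120 = 7/11520
3j²(4 5 5; 0 0 0) = Δ·Π!·Σ² = 2/143  (sign -1)
sum: t=1:−1/17280 t=2:+1/1152 t=3:−1/864 t=4:+1/6912 = -7/34560
3j²(4 5 5; -1 1 0) = Δ·Π!·Σ² = 1/429  (sign +1)
combine: 4πI² = 1089·2/143·1/429 = 6/169
take √, sign -1: I = -0.05315295

-0.053153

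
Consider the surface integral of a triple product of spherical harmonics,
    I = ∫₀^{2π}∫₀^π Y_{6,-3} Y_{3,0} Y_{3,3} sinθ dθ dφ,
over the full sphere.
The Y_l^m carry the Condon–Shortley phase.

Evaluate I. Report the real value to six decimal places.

Rules hold: Σm=0, L=12 even, 3≤3≤9.
N = 13·7·7 = 637
Δ = 6!·6!·0!/13! = 1/12012
Racah Σ t=3..3: t=3:−1/1296 = -1/1296
⇒ 3j(6 3 3; 0 0 0)² = 100/3003, sgn +1
Racah Σ t=3..3: t=3:−1/25920 = -1/25920
⇒ 3j(6 3 3; -3 0 3)² = 1/143, sgn -1
4πI² = N·(3j₀)²·(3jₘ)² = 700/4719
I = -1·√(0.148337/4π) = -0.10864734

-0.108647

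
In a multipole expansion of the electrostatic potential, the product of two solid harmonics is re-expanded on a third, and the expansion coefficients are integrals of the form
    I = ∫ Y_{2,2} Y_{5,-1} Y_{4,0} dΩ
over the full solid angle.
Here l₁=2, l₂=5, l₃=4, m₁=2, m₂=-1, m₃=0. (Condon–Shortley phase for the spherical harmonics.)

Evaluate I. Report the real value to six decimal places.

Σmᵢ = 1 ≠ 0, so the φ-integral vanishes; I = 0

0.000000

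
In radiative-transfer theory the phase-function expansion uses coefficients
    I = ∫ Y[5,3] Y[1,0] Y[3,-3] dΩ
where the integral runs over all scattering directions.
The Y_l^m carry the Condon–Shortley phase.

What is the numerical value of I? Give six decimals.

0.000000

l₃=3 ∉ [4,6] — triangle fails ⇒ I = 0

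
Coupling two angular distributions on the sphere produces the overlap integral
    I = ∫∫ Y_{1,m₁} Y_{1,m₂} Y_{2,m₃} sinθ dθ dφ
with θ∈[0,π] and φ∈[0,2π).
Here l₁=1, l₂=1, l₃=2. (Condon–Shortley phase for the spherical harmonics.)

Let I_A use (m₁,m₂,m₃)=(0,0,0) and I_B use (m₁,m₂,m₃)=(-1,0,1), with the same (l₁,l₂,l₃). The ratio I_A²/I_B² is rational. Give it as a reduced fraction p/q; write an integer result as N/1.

Same 1,1,2: normalisation and zero-m 3j drop out of the ratio.
A: Δ: 0! 2! 2! / 5! → 1/30; sum: t=0:+1/1 = 1/1; 3j²(1 1 2; 0 0 0) = Δ·Π!·Σ² = 2/15  (sign +1)
B: Δ: 0! 2! 2! / 5! → 1/30; sum: t=0:+1/2 = 1/2; 3j²(1 1 2; -1 0 1) = Δ·Π!·Σ² = 1/10  (sign -1)
I_A²/I_B² = (2/15)/(1/10) = 4/3

4/3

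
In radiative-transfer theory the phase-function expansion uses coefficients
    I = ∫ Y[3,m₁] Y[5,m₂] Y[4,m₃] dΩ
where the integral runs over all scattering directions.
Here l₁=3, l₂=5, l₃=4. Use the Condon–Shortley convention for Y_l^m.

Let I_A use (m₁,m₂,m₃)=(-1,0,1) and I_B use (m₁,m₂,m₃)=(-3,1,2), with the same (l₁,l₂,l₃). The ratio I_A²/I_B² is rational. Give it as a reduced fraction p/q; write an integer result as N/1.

Same 3,5,4: normalisation and zero-m 3j drop out of the ratio.
A: Δ: 4! 2! 6! / 13! → 1/180180; sum: t=2:+1/288 t=3:−1/288 t=4:+1/5760 = 1/5760; 3j²(3 5 4; -1 0 1) = Δ·Π!·Σ² = 1/12012  (sign -1)
B: Δ: 4! 2! 6! / 13! → 1/180180; sum: t=4:+1/2304 = 1/2304; 3j²(3 5 4; -3 1 2) = Δ·Π!·Σ² = 75/4004  (sign +1)
I_A²/I_B² = (1/12012)/(75/4004) = 1/225

1/225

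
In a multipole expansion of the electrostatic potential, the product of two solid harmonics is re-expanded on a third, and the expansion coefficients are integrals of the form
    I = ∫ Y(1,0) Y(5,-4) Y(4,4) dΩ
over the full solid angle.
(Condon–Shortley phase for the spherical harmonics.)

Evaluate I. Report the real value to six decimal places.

Rules hold: Σm=0, L=10 even, 4≤4≤6.
N = 3·11·9 = 297
Δ = 2!·0!·8!/11! = 1/495
Racah Σ t=1..1: t=1:−1/576 = -1/576
⇒ 3j(1 5 4; 0 0 0)² = 5/99, sgn -1
Racah Σ t=1..1: t=1:−1/40320 = -1/40320
⇒ 3j(1 5 4; 0 -4 4)² = 1/55, sgn -1
4πI² = N·(3j₀)²·(3jₘ)² = 3/11
I = +1·√(0.272727/4π) = 0.14731920

0.147319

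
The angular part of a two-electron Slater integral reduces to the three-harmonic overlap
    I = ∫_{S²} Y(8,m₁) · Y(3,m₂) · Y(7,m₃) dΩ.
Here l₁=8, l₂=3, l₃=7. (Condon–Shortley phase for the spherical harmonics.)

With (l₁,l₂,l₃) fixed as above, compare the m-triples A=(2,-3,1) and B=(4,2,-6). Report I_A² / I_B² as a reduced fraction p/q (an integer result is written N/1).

Shared (l₁,l₂,l₃)=(8,3,7): N and (l;000)² cancel in I_A²/I_B².
A: Δ = 4!·12!·2!/19! = 1/5290740; Racah Σ t=0..0: t=0:+1/24883200 = 1/24883200; ⇒ 3j(8 3 7; 2 -3 1)² = 70/4199, sgn +1
B: Δ = 4!·12!·2!/19! = 1/5290740; Racah Σ t=3..4: t=3:−1/479001600 t=4:+1/11496038400 = -23/11496038400; ⇒ 3j(8 3 7; 4 2 -6)² = 529/81396, sgn +1
I_A²/I_B² = (70/4199)/(529/81396) = 17640/6877

17640/6877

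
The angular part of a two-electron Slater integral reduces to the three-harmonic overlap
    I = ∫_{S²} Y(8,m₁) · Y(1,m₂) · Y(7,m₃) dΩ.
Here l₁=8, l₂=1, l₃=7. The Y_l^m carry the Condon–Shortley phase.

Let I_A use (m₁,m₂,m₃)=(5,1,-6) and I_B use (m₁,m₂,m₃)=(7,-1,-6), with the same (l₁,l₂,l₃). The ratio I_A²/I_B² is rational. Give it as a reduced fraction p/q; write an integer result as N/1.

1/35

Same 8,1,7: normalisation and zero-m 3j drop out of the ratio.
A: Δ: 2! 14! 0! / 17! → 1/2040; sum: t=2:+1/12454041600 = 1/12454041600; 3j²(8 1 7; 5 1 -6) = Δ·Π!·Σ² = 1/680  (sign -1)
B: Δ: 2! 14! 0! / 17! → 1/2040; sum: t=0:+1/12454041600 = 1/12454041600; 3j²(8 1 7; 7 -1 -6) = Δ·Π!·Σ² = 7/136  (sign -1)
I_A²/I_B² = (1/680)/(7/136) = 1/35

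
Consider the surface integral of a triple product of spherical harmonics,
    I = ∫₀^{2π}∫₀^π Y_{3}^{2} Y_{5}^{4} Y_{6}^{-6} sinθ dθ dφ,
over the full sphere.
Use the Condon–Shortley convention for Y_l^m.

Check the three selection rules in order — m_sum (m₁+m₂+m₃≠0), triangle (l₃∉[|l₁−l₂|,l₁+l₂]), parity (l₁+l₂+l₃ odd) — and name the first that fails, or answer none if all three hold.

none

m₁+m₂+m₃ = 2 + 4 − 6 = 0  ✓
triangle: |3−5|=2 ≤ l₃=6 ≤ 3+5=8  ✓
parity: l₁+l₂+l₃ = 14 is even  ✓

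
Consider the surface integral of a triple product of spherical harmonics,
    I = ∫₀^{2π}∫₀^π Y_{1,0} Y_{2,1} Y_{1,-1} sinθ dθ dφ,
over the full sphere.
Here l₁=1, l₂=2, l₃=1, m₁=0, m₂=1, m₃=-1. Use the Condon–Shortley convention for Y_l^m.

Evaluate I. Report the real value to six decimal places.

-0.218510

Checks pass: Σm=0; 4 even; l₃=1∈[1,3].
(2·1+1)(2·2+1)(2·1+1) = 45
Δ: 2! 0! 2! / 5! → 1/30
sum: t=1:−1/1 = -1/1
3j²(1 2 1; 0 0 0) = Δ·Π!·Σ² = 2/15  (sign +1)
sum: t=1:−1/2 = -1/2
3j²(1 2 1; 0 1 -1) = Δ·Π!·Σ² = 1/10  (sign -1)
combine: 4πI² = 45·2/15·1/10 = 3/5
take √, sign -1: I = -0.21850969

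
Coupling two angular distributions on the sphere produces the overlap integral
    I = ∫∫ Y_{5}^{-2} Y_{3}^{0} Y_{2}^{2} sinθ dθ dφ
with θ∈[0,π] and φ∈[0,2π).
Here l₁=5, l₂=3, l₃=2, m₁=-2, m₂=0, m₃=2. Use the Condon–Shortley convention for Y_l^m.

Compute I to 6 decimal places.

0.141758

Checks pass: Σm=0; 10 even; l₃=2∈[2,8].
(2·5+1)(2·3+1)(2·2+1) = 385
Δ: 6! 4! 0! / 11! → 1/2310
sum: t=3:−1/144 = -1/144
3j²(5 3 2; 0 0 0) = Δ·Π!·Σ² = 10/231  (sign -1)
sum: t=3:−1/864 = -1/864
3j²(5 3 2; -2 0 2) = Δ·Π!·Σ² = 1/66  (sign -1)
combine: 4πI² = 385·10/231·1/66 = 25/99
take √, sign +1: I = 0.14175797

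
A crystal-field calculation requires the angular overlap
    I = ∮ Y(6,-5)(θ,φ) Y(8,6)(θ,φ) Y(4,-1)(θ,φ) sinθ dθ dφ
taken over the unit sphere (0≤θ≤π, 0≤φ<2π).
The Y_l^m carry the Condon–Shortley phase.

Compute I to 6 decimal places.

-0.110696

Checks pass: Σm=0; 18 even; l₃=4∈[2,14].
(2·6+1)(2·8+1)(2·4+1) = 1989
Δ: 10! 2! 6! / 19! → 1/23279256
sum: t=4:+1/1658880 t=5:−1/518400 t=6:+1/1658880 = -1/1382400
3j²(6 8 4; 0 0 0) = Δ·Π!·Σ² = 504/46189  (sign -1)
sum: t=9:−1/87091200 t=10:+1/174182400 = -1/174182400
3j²(6 8 4; -5 6 -1) = Δ·Π!·Σ² = 55/7752  (sign +1)
combine: 4πI² = 1989·504/46189·55/7752 = 945/6137
take √, sign -1: I = -0.11069625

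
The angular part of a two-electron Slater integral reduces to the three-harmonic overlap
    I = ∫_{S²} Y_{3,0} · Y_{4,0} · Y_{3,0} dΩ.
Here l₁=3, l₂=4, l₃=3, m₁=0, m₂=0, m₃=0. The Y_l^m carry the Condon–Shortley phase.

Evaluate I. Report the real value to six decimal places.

0.153870

Checks pass: Σm=0; 10 even; l₃=3∈[1,7].
(2·3+1)(2·4+1)(2·3+1) = 441
Δ: 4! 2! 4! / 11! → 1/34650
sum: t=1:−1/72 t=2:+1/16 t=3:−1/72 = 5/144
3j²(3 4 3; 0 0 0) = Δ·Π!·Σ² = 2/77  (sign -1)
(m-triple is (0,0,0) — same symbol as above.)
combine: 4πI² = 441·2/77·2/77 = 36/121
take √, sign +1: I = 0.15386989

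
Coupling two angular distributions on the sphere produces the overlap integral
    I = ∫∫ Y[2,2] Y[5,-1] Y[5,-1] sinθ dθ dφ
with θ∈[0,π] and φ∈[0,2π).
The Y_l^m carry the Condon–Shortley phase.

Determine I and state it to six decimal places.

0.198089

m-sum 0 ✓  L=12 even ✓  3≤5≤7 ✓
Π(2lᵢ+1) = 5×11×11 = 605
triangle coeff Δ(2,5,5) = 1/38610
Σ_t [0,2]: t=0:+1/2880 t=1:−1/576 t=2:+1/2880 = -1/960
(3j)²=10/429 [(2 5 5; 0 0 0)], sign=+1
Σ_t [0,0]: t=0:+1/2304 = 1/2304
(3j)²=5/143 [(2 5 5; 2 -1 -1)], sign=+1
⇒ 4πI² = 250/507
I = (+1)√(250/507/(4π)) = 0.19808933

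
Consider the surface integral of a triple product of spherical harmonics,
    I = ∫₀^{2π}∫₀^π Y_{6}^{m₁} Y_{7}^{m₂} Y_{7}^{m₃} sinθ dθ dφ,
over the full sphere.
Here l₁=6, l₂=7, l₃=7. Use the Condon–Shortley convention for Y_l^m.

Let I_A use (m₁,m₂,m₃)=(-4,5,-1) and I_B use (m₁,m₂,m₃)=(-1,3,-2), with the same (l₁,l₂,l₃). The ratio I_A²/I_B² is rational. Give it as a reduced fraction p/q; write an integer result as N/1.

Shared (l₁,l₂,l₃)=(6,7,7): N and (l;000)² cancel in I_A²/I_B².
A: Δ = 6!·6!·8!/21! = 1/2444321880; Racah Σ t=4..6: t=4:+1/1393459200 t=5:−1/72576000 t=6:+1/49766400 = 7/995328000; ⇒ 3j(6 7 7; -4 5 -1)² = 343/83980, sgn +1
B: Δ = 6!·6!·8!/21! = 1/2444321880; Racah Σ t=2..6: t=2:+1/232243200 t=3:−1/8709120 t=4:+1/2488320 t=5:−1/4147200 t=6:+1/49766400 = 7/99532800; ⇒ 3j(6 7 7; -1 3 -2)² = 1715/369512, sgn -1
I_A²/I_B² = (343/83980)/(1715/369512) = 22/25

22/25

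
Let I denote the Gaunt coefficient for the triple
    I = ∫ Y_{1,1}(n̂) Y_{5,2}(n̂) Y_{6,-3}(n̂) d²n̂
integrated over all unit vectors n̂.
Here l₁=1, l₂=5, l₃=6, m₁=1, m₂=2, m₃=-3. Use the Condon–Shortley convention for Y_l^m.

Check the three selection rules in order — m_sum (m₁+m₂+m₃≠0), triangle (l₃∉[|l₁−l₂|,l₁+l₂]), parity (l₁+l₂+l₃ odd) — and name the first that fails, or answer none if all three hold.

azimuthal sum: 1 + 2 − 3 = 0  ✓
4 ≤ 6 ≤ 6 (triangle on l)  ✓
L = 1 + 5 + 6 = 12 (even)  ✓

none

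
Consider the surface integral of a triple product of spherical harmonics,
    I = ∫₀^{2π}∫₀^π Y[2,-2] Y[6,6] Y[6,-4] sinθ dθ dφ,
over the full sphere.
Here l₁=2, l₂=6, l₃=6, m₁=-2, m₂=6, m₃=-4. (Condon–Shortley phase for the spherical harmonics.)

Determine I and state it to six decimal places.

-0.076075

Rules hold: Σm=0, L=14 even, 4≤6≤8.
N = 5·13·13 = 845
Δ = 2!·2!·10!/15! = 1/90090
Racah Σ t=0..2: t=0:+1/69120 t=1:−1/14400 t=2:+1/69120 = -7/172800
⇒ 3j(2 6 6; 0 0 0)² = 14/715, sgn -1
Racah Σ t=2..2: t=2:+1/14515200 = 1/14515200
⇒ 3j(2 6 6; -2 6 -4)² = 2/455, sgn +1
4πI² = N·(3j₀)²·(3jₘ)² = 4/55
I = -1·√(0.0727273/4π) = -0.07607531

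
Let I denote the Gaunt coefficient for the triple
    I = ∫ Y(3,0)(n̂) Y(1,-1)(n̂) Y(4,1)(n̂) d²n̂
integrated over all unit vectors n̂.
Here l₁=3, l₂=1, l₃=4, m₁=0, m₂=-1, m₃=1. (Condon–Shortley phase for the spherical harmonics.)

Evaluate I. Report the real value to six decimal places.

-0.194664

m-sum 0 ✓  L=8 even ✓  2≤4≤4 ✓
Π(2lᵢ+1) = 7×3×9 = 189
triangle coeff Δ(3,1,4) = 1/252
Σ_t [0,0]: t=0:+1/36 = 1/36
(3j)²=4/63 [(3 1 4; 0 0 0)], sign=+1
Σ_t [0,0]: t=0:+1/72 = 1/72
(3j)²=5/126 [(3 1 4; 0 -1 1)], sign=-1
⇒ 4πI² = 10/21
I = (-1)√(10/21/(4π)) = -0.19466390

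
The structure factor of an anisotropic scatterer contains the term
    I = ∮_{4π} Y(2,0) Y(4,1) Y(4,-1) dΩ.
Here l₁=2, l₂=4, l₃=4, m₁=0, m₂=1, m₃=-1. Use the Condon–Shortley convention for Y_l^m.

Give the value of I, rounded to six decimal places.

-0.139264

Checks pass: Σm=0; 10 even; l₃=4∈[2,6].
(2·2+1)(2·4+1)(2·4+1) = 405
Δ: 2! 2! 6! / 11! → 1/13860
sum: t=0:+1/192 t=1:−1/36 t=2:+1/192 = -5/288
3j²(2 4 4; 0 0 0) = Δ·Π!·Σ² = 20/693  (sign -1)
sum: t=0:+1/480 t=1:−1/48 t=2:+1/144 = -17/1440
3j²(2 4 4; 0 1 -1) = Δ·Π!·Σ² = 289/13860  (sign +1)
combine: 4πI² = 405·20/693·289/13860 = 1445/5929
take √, sign -1: I = -0.13926381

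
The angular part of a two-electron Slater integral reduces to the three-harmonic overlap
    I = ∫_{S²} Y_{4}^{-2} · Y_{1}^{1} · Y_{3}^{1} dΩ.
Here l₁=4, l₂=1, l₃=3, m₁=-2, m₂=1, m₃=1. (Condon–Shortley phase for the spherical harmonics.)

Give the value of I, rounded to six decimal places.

0.238414

m-sum 0 ✓  L=8 even ✓  3≤3≤5 ✓
Π(2lᵢ+1) = 9×3×7 = 189
triangle coeff Δ(4,1,3) = 1/252
Σ_t [1,1]: t=1:−1/36 = -1/36
(3j)²=4/63 [(4 1 3; 0 0 0)], sign=+1
Σ_t [2,2]: t=2:+1/96 = 1/96
(3j)²=5/84 [(4 1 3; -2 1 1)], sign=+1
⇒ 4πI² = 5/7
I = (+1)√(5/7/(4π)) = 0.23841361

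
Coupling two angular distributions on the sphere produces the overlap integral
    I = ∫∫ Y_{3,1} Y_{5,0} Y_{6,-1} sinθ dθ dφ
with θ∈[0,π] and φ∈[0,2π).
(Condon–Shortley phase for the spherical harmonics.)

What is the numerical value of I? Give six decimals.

m-sum 0 ✓  L=14 even ✓  2≤6≤8 ✓
Π(2lᵢ+1) = 7×11×13 = 1001
triangle coeff Δ(3,5,6) = 1/675675
Σ_t [0,2]: t=0:+1/8640 t=1:−1/2304 t=2:+1/8640 = -7/34560
(3j)²=7/429 [(3 5 6; 0 0 0)], sign=-1
Σ_t [0,2]: t=0:+1/5760 t=1:−1/3456 t=2:+1/34560 = -1/11520
(3j)²=2/429 [(3 5 6; 1 0 -1)], sign=+1
⇒ 4πI² = 98/1287
I = (-1)√(98/1287/(4π)) = -0.07784287

-0.077843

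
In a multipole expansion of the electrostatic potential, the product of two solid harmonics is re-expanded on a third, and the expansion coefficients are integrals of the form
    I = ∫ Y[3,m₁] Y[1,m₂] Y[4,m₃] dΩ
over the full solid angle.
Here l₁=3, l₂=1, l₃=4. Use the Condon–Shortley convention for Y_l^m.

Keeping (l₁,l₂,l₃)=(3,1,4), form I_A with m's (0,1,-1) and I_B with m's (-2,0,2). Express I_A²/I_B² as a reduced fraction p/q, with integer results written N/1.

5/6

Shared (l₁,l₂,l₃)=(3,1,4): N and (l;000)² cancel in I_A²/I_B².
A: Δ = 0!·6!·2!/9! = 1/252; Racah Σ t=0..0: t=0:+1/72 = 1/72; ⇒ 3j(3 1 4; 0 1 -1)² = 5/126, sgn -1
B: Δ = 0!·6!·2!/9! = 1/252; Racah Σ t=0..0: t=0:+1/120 = 1/120; ⇒ 3j(3 1 4; -2 0 2)² = 1/21, sgn +1
I_A²/I_B² = (5/126)/(1/21) = 5/6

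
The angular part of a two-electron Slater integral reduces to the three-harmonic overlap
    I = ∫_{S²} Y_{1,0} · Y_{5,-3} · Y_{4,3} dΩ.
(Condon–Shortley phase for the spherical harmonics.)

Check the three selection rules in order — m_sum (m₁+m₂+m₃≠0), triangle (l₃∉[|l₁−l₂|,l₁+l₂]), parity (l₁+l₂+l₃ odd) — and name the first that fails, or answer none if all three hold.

Σmᵢ = 0  ✓
l₃∈[|l₁−l₂|,l₁+l₂]=[4,6], have l₃=4  ✓
Σlᵢ = 10 ⇒ even  ✓

none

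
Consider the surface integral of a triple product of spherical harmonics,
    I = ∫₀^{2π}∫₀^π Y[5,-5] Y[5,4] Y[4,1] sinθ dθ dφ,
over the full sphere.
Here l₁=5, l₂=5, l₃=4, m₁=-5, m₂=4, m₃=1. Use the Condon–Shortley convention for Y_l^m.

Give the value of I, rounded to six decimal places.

0.184127

Rules hold: Σm=0, L=14 even, 0≤4≤10.
N = 11·11·9 = 1089
Δ = 6!·4!·4!/15! = 1/3153150
Racah Σ t=1..5: t=1:−1/69120 t=2:+1/1728 t=3:−1/576 t=4:+1/1728 t=5:−1/69120 = -7/11520
⇒ 3j(5 5 4; 0 0 0)² = 2/143, sgn -1
Racah Σ t=6..6: t=6:+1/103680 = 1/103680
⇒ 3j(5 5 4; -5 4 1)² = 4/143, sgn -1
4πI² = N·(3j₀)²·(3jₘ)² = 72/169
I = +1·√(0.426036/4π) = 0.18412721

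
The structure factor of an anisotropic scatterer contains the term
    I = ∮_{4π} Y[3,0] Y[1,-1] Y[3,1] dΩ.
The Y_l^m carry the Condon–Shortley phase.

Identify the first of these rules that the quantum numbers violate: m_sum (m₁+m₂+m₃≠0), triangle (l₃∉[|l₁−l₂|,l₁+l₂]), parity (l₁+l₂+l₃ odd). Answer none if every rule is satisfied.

parity

m₁+m₂+m₃ = 0 − 1 + 1 = 0  ✓
triangle: |3−1|=2 ≤ l₃=3 ≤ 3+1=4  ✓
parity: l₁+l₂+l₃ = 7 is odd  ✗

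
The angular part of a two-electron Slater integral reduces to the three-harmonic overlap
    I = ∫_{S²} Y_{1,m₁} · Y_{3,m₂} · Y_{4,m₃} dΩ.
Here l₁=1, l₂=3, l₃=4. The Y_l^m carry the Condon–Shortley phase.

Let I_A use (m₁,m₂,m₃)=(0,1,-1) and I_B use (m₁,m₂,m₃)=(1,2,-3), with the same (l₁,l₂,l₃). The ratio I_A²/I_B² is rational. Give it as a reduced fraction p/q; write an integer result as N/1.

Same 1,3,4: normalisation and zero-m 3j drop out of the ratio.
A: Δ: 0! 2! 6! / 9! → 1/252; sum: t=0:+1/48 = 1/48; 3j²(1 3 4; 0 1 -1) = Δ·Π!·Σ² = 5/84  (sign -1)
B: Δ: 0! 2! 6! / 9! → 1/252; sum: t=0:+1/240 = 1/240; 3j²(1 3 4; 1 2 -3) = Δ·Π!·Σ² = 1/12  (sign -1)
I_A²/I_B² = (5/84)/(1/12) = 5/7

5/7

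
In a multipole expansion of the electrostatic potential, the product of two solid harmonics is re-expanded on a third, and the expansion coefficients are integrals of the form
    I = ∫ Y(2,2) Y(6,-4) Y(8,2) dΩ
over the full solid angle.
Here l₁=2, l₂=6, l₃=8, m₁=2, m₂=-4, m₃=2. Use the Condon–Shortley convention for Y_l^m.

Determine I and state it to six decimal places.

Checks pass: Σm=0; 16 even; l₃=8∈[4,8].
(2·2+1)(2·6+1)(2·8+1) = 1105
Δ: 0! 4! 12! / 17! → 1/30940
sum: t=0:+1/2073600 = 1/2073600
3j²(2 6 8; 0 0 0) = Δ·Π!·Σ² = 28/1105  (sign +1)
sum: t=0:+1/174182400 = 1/174182400
3j²(2 6 8; 2 -4 2) = Δ·Π!·Σ² = 3/6188  (sign +1)
combine: 4πI² = 1105·28/1105·3/6188 = 3/221
take √, sign +1: I = 0.03286696

0.032867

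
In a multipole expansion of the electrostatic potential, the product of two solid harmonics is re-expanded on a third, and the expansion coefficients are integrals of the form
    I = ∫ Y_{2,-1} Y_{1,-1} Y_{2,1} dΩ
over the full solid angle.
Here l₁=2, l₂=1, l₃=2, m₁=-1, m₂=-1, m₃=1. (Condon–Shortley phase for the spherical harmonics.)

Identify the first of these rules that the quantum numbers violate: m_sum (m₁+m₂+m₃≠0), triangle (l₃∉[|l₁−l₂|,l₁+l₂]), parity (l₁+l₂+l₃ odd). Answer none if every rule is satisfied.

m₁+m₂+m₃ = -1 − 1 + 1 = -1  ✗
triangle: |2−1|=1 ≤ l₃=2 ≤ 2+1=3
parity: l₁+l₂+l₃ = 5 is odd

m_sum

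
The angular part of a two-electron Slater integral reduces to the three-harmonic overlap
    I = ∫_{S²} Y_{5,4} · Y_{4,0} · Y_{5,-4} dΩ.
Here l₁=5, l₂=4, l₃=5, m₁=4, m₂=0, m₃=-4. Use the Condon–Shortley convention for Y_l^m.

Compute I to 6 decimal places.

Checks pass: Σm=0; 14 even; l₃=5∈[1,9].
(2·5+1)(2·4+1)(2·5+1) = 1089
Δ: 4! 6! 4! / 15! → 1/3153150
sum: t=0:+1/69120 t=1:−1/1728 t=2:+1/576 t=3:−1/1728 t=4:+1/69120 = 7/11520
3j²(5 4 5; 0 0 0) = Δ·Π!·Σ² = 2/143  (sign -1)
sum: t=0:+1/69120 t=1:−1/25920 = -1/41472
3j²(5 4 5; 4 0 -4) = Δ·Π!·Σ² = 2/143  (sign +1)
combine: 4πI² = 1089·2/143·2/143 = 36/169
take √, sign -1: I = -0.13019760

-0.130198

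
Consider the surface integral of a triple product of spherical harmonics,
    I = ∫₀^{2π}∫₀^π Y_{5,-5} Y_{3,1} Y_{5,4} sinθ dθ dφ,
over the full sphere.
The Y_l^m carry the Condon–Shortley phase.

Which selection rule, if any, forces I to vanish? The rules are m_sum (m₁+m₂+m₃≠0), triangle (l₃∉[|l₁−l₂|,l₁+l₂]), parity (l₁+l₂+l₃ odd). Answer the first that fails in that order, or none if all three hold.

parity

m₁+m₂+m₃ = -5 + 1 + 4 = 0  ✓
triangle: |5−3|=2 ≤ l₃=5 ≤ 5+3=8  ✓
parity: l₁+l₂+l₃ = 13 is odd  ✗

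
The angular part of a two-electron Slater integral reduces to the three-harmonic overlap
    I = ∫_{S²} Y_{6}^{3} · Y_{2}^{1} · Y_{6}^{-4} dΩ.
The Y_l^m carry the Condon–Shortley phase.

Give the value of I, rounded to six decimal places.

0.179515

m-sum 0 ✓  L=14 even ✓  4≤6≤8 ✓
Π(2lᵢ+1) = 13×5×13 = 845
triangle coeff Δ(6,2,6) = 1/90090
Σ_t [0,2]: t=0:+1/69120 t=1:−1/14400 t=2:+1/69120 = -7/172800
(3j)²=14/715 [(6 2 6; 0 0 0)], sign=-1
Σ_t [1,2]: t=1:−1/161280 t=2:+1/725760 = -1/207360
(3j)²=7/286 [(6 2 6; 3 1 -4)], sign=-1
⇒ 4πI² = 49/121
I = (+1)√(49/121/(4π)) = 0.17951487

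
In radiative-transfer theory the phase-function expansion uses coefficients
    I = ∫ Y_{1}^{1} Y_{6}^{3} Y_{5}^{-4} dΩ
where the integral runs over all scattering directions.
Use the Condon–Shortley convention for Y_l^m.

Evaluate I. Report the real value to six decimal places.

m-sum 0 ✓  L=12 even ✓  5≤5≤7 ✓
Π(2lᵢ+1) = 3×13×11 = 429
triangle coeff Δ(1,6,5) = 1/858
Σ_t [1,1]: t=1:−1/14400 = -1/14400
(3j)²=6/143 [(1 6 5; 0 0 0)], sign=+1
Σ_t [0,0]: t=0:+1/725760 = 1/725760
(3j)²=1/286 [(1 6 5; 1 3 -4)], sign=-1
⇒ 4πI² = 9/143
I = (-1)√(9/143/(4π)) = -0.07076985

-0.070770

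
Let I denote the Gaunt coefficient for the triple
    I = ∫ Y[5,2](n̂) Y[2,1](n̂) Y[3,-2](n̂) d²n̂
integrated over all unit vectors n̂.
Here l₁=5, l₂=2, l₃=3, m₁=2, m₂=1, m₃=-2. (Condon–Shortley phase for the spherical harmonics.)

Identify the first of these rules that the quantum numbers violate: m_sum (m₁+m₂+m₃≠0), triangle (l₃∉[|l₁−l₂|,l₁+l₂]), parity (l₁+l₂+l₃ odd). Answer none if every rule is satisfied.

m₁+m₂+m₃ = 2 + 1 − 2 = 1  ✗
triangle: |5−2|=3 ≤ l₃=3 ≤ 5+2=7
parity: l₁+l₂+l₃ = 10 is even

m_sum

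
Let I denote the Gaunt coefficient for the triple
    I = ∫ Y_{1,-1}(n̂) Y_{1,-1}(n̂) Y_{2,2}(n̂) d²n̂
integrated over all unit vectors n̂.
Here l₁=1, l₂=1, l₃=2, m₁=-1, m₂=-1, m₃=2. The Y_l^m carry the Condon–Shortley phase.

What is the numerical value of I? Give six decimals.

m-sum 0 ✓  L=4 even ✓  0≤2≤2 ✓
Π(2lᵢ+1) = 3×3×5 = 45
triangle coeff Δ(1,1,2) = 1/30
Σ_t [0,0]: t=0:+1/1 = 1/1
(3j)²=2/15 [(1 1 2; 0 0 0)], sign=+1
Σ_t [0,0]: t=0:+1/4 = 1/4
(3j)²=1/5 [(1 1 2; -1 -1 2)], sign=+1
⇒ 4πI² = 6/5
I = (+1)√(6/5/(4π)) = 0.30901936

0.309019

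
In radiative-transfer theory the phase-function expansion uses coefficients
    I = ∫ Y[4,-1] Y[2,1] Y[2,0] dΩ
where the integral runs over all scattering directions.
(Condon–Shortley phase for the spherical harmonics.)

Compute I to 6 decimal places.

m-sum 0 ✓  L=8 even ✓  2≤2≤6 ✓
Π(2lᵢ+1) = 9×5×5 = 225
triangle coeff Δ(4,2,2) = 1/630
Σ_t [2,2]: t=2:+1/16 = 1/16
(3j)²=2/35 [(4 2 2; 0 0 0)], sign=+1
Σ_t [3,3]: t=3:−1/24 = -1/24
(3j)²=1/21 [(4 2 2; -1 1 0)], sign=-1
⇒ 4πI² = 30/49
I = (-1)√(30/49/(4π)) = -0.22072812

-0.220728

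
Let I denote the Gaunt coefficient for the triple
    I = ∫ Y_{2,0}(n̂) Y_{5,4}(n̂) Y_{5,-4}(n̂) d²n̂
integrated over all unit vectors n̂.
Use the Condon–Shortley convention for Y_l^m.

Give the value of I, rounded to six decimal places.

m-sum 0 ✓  L=12 even ✓  3≤5≤7 ✓
Π(2lᵢ+1) = 5×11×11 = 605
triangle coeff Δ(2,5,5) = 1/38610
Σ_t [0,2]: t=0:+1/2880 t=1:−1/576 t=2:+1/2880 = -1/960
(3j)²=10/429 [(2 5 5; 0 0 0)], sign=+1
Σ_t [1,2]: t=1:−1/40320 t=2:+1/20160 = 1/40320
(3j)²=6/715 [(2 5 5; 0 4 -4)], sign=-1
⇒ 4πI² = 20/169
I = (-1)√(20/169/(4π)) = -0.09704356

-0.097044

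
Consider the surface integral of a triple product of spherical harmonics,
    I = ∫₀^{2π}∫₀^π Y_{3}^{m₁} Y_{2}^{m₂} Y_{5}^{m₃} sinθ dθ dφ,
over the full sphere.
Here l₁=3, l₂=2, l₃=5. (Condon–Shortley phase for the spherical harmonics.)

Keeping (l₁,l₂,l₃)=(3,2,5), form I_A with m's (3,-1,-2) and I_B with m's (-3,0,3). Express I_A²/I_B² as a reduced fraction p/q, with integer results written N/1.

1/4

l's match ⇒ only the (l;m) 3-j factors differ between A and B.
A: triangle coeff Δ(3,2,5) = 1/2310; Σ_t [0,0]: t=0:+1/4320 = 1/4320; (3j)²=1/330 [(3 2 5; 3 -1 -2)], sign=-1
B: triangle coeff Δ(3,2,5) = 1/2310; Σ_t [0,0]: t=0:+1/2880 = 1/2880; (3j)²=2/165 [(3 2 5; -3 0 3)], sign=+1
I_A²/I_B² = (1/330)/(2/165) = 1/4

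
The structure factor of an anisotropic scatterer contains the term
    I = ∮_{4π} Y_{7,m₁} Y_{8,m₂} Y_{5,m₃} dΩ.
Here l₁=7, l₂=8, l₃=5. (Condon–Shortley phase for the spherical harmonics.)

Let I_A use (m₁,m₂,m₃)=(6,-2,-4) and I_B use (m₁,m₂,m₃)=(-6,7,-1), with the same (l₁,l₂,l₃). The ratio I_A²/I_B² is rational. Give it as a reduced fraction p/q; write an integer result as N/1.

96/143

Shared (l₁,l₂,l₃)=(7,8,5): N and (l;000)² cancel in I_A²/I_B².
A: Δ = 10!·4!·6!/21! = 1/814773960; Racah Σ t=0..1: t=0:+1/15676416000 t=1:−1/1045094400 = -1/1119744000; ⇒ 3j(7 8 5; 6 -2 -4)² = 28/4845, sgn +1
B: Δ = 10!·4!·6!/21! = 1/814773960; Racah Σ t=9..10: t=9:−1/6270566400 t=10:+1/2612736000 = 1/4478976000; ⇒ 3j(7 8 5; -6 7 -1)² = 1001/116280, sgn +1
I_A²/I_B² = (28/4845)/(1001/116280) = 96/143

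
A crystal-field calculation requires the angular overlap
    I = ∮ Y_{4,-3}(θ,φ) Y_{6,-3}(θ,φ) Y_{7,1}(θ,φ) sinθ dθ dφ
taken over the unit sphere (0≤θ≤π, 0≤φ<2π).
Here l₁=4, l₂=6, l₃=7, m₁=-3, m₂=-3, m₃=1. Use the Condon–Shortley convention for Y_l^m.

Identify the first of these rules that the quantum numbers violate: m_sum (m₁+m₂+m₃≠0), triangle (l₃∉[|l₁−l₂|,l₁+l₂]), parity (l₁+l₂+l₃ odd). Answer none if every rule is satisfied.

m₁+m₂+m₃ = -3 − 3 + 1 = -5  ✗
triangle: |4−6|=2 ≤ l₃=7 ≤ 4+6=10
parity: l₁+l₂+l₃ = 17 is odd

m_sum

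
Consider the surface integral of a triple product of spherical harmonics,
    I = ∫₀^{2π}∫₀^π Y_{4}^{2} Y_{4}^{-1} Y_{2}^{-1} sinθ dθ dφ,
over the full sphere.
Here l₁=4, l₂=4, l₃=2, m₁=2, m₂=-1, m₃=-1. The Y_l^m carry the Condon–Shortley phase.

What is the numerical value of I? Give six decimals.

0.127700

Checks pass: Σm=0; 10 even; l₃=2∈[0,8].
(2·4+1)(2·4+1)(2·2+1) = 405
Δ: 6! 2! 2! / 11! → 1/13860
sum: t=2:+1/192 t=3:−1/36 t=4:+1/192 = -5/288
3j²(4 4 2; 0 0 0) = Δ·Π!·Σ² = 20/693  (sign -1)
sum: t=1:−1/240 t=2:+1/96 = 1/160
3j²(4 4 2; 2 -1 -1) = Δ·Π!·Σ² = 27/1540  (sign -1)
combine: 4πI² = 405·20/693·27/1540 = 1215/5929
take √, sign +1: I = 0.12770047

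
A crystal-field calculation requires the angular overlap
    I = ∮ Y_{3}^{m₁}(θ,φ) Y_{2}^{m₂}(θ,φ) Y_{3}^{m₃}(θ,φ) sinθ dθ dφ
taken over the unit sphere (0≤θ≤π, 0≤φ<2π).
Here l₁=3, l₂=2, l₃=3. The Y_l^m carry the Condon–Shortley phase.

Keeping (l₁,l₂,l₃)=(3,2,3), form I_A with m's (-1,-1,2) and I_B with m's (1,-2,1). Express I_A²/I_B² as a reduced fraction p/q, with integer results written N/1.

l's match ⇒ only the (l;m) 3-j factors differ between A and B.
A: triangle coeff Δ(3,2,3) = 1/3780; Σ_t [0,1]: t=0:+1/48 t=1:−1/12 = -1/16; (3j)²=1/28 [(3 2 3; -1 -1 2)], sign=+1
B: triangle coeff Δ(3,2,3) = 1/3780; Σ_t [0,0]: t=0:+1/16 = 1/16; (3j)²=2/35 [(3 2 3; 1 -2 1)], sign=+1
I_A²/I_B² = (1/28)/(2/35) = 5/8

5/8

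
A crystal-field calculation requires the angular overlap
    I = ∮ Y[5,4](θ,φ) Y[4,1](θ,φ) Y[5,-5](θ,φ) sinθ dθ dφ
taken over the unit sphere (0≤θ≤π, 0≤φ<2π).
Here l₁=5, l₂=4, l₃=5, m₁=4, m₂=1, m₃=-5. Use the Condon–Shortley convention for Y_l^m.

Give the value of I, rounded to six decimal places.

m-sum 0 ✓  L=14 even ✓  1≤5≤9 ✓
Π(2lᵢ+1) = 11×9×11 = 1089
triangle coeff Δ(5,4,5) = 1/3153150
Σ_t [0,4]: t=0:+1/69120 t=1:−1/1728 t=2:+1/576 t=3:−1/1728 t=4:+1/69120 = 7/11520
(3j)²=2/143 [(5 4 5; 0 0 0)], sign=-1
Σ_t [1,1]: t=1:−1/103680 = -1/103680
(3j)²=4/143 [(5 4 5; 4 1 -5)], sign=-1
⇒ 4πI² = 72/169
I = (+1)√(72/169/(4π)) = 0.18412721

0.184127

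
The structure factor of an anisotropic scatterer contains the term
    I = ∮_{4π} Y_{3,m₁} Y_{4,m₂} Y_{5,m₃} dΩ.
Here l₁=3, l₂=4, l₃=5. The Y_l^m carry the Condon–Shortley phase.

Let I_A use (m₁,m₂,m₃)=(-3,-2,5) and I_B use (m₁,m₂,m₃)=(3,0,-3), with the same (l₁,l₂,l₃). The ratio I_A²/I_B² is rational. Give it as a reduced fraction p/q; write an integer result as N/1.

1/2

Shared (l₁,l₂,l₃)=(3,4,5): N and (l;000)² cancel in I_A²/I_B².
A: Δ = 2!·4!·6!/13! = 1/180180; Racah Σ t=2..2: t=2:+1/34560 = 1/34560; ⇒ 3j(3 4 5; -3 -2 5)² = 5/286, sgn +1
B: Δ = 2!·4!·6!/13! = 1/180180; Racah Σ t=0..0: t=0:+1/2304 = 1/2304; ⇒ 3j(3 4 5; 3 0 -3)² = 5/143, sgn +1
I_A²/I_B² = (5/286)/(5/143) = 1/2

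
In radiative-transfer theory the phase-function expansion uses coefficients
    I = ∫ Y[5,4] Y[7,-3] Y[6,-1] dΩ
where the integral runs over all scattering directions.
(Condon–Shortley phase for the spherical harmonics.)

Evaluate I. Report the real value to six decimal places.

Checks pass: Σm=0; 18 even; l₃=6∈[2,12].
(2·5+1)(2·7+1)(2·6+1) = 2145
Δ: 6! 4! 8! / 19! → 1/174594420
sum: t=1:−1/4147200 t=2:+1/207360 t=3:−1/82944 t=4:+1/207360 t=5:−1/4147200 = -1/345600
3j²(5 7 6; 0 0 0) = Δ·Π!·Σ² = 420/46189  (sign -1)
sum: t=0:+1/2488320 t=1:−1/2073600 = -1/12441600
3j²(5 7 6; 4 -3 -1) = Δ·Π!·Σ² = 98/138567  (sign +1)
combine: 4πI² = 2145·420/46189·98/138567 = 205800/14919047
take √, sign -1: I = -0.03313197

-0.033132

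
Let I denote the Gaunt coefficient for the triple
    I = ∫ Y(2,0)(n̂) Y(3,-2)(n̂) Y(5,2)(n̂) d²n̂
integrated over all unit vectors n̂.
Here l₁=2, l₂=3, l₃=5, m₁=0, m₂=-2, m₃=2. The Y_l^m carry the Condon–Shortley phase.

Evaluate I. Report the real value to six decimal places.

0.190188

Rules hold: Σm=0, L=10 even, 1≤5≤5.
N = 5·7·11 = 385
Δ = 0!·4!·6!/11! = 1/2310
Racah Σ t=0..0: t=0:+1/144 = 1/144
⇒ 3j(2 3 5; 0 0 0)² = 10/231, sgn -1
Racah Σ t=0..0: t=0:+1/480 = 1/480
⇒ 3j(2 3 5; 0 -2 2)² = 3/110, sgn -1
4πI² = N·(3j₀)²·(3jₘ)² = 5/11
I = +1·√(0.454545/4π) = 0.19018827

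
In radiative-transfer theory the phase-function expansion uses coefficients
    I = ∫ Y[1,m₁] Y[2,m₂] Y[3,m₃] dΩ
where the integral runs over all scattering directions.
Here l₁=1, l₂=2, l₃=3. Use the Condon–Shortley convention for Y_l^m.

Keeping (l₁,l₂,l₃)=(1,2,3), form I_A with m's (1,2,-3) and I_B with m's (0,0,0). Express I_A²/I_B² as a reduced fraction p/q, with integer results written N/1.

5/3

l's match ⇒ only the (l;m) 3-j factors differ between A and B.
A: triangle coeff Δ(1,2,3) = 1/105; Σ_t [0,0]: t=0:+1/48 = 1/48; (3j)²=1/7 [(1 2 3; 1 2 -3)], sign=+1
B: triangle coeff Δ(1,2,3) = 1/105; Σ_t [0,0]: t=0:+1/4 = 1/4; (3j)²=3/35 [(1 2 3; 0 0 0)], sign=-1
I_A²/I_B² = (1/7)/(3/35) = 5/3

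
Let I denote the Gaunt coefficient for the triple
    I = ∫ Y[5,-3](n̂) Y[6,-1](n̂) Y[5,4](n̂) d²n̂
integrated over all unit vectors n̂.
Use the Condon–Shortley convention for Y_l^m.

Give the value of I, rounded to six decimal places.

-0.154663

Rules hold: Σm=0, L=16 even, 1≤5≤11.
N = 11·13·11 = 1573
Δ = 6!·4!·6!/17! = 1/28588560
Racah Σ t=1..5: t=1:−1/345600 t=2:+1/13824 t=3:−1/5184 t=4:+1/13824 t=5:−1/345600 = -7/129600
⇒ 3j(5 6 5; 0 0 0)² = 80/7293, sgn +1
Racah Σ t=4..5: t=4:+1/138240 t=5:−1/518400 = 11/2073600
⇒ 3j(5 6 5; -3 -1 4)² = 77/4420, sgn -1
4πI² = N·(3j₀)²·(3jₘ)² = 3388/11271
I = -1·√(0.300594/4π) = -0.15466268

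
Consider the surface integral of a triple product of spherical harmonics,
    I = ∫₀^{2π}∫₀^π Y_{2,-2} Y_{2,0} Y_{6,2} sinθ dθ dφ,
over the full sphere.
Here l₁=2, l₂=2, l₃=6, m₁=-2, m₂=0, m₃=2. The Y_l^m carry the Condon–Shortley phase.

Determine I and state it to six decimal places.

0.000000

|2−2|≤6≤2+2 violated ⇒ I = 0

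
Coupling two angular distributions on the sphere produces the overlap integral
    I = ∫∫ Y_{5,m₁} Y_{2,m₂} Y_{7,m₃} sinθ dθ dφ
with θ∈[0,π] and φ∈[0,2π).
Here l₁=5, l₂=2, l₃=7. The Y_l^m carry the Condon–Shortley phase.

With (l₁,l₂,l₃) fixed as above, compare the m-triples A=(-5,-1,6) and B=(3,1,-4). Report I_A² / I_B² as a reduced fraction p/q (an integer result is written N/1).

Shared (l₁,l₂,l₃)=(5,2,7): N and (l;000)² cancel in I_A²/I_B².
A: Δ = 0!·10!·4!/15! = 1/15015; Racah Σ t=0..0: t=0:+1/21772800 = 1/21772800; ⇒ 3j(5 2 7; -5 -1 6)² = 2/105, sgn -1
B: Δ = 0!·10!·4!/15! = 1/15015; Racah Σ t=0..0: t=0:+1/483840 = 1/483840; ⇒ 3j(5 2 7; 3 1 -4)² = 3/91, sgn -1
I_A²/I_B² = (2/105)/(3/91) = 26/45

26/45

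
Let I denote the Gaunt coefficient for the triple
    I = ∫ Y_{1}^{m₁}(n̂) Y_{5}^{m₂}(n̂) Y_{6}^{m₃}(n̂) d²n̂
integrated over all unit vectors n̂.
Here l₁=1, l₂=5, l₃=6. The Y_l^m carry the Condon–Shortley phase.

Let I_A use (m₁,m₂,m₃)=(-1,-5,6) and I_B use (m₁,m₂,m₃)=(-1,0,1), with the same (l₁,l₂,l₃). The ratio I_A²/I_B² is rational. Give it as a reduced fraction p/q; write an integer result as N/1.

22/7

Same 1,5,6: normalisation and zero-m 3j drop out of the ratio.
A: Δ: 0! 2! 10! / 13! → 1/858; sum: t=0:+1/7257600 = 1/7257600; 3j²(1 5 6; -1 -5 6) = Δ·Π!·Σ² = 1/13  (sign +1)
B: Δ: 0! 2! 10! / 13! → 1/858; sum: t=0:+1/28800 = 1/28800; 3j²(1 5 6; -1 0 1) = Δ·Π!·Σ² = 7/286  (sign -1)
I_A²/I_B² = (1/13)/(7/286) = 22/7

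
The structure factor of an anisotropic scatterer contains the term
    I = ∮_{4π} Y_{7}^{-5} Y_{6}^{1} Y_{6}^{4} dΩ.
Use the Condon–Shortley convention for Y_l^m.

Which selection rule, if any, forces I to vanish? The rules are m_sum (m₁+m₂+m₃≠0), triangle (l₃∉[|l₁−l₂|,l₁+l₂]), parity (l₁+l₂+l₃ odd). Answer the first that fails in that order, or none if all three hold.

Σmᵢ = 0  ✓
l₃∈[|l₁−l₂|,l₁+l₂]=[1,13], have l₃=6  ✓
Σlᵢ = 19 ⇒ odd  ✗

parity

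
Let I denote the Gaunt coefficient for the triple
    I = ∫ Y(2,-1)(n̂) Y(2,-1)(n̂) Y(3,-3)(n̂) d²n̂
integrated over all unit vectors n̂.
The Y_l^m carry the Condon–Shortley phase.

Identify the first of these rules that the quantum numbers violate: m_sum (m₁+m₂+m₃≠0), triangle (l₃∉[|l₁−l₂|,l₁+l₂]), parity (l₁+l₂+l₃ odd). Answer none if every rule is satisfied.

Σmᵢ = -5  ✗
l₃∈[|l₁−l₂|,l₁+l₂]=[0,4], have l₃=3
Σlᵢ = 7 ⇒ odd

m_sum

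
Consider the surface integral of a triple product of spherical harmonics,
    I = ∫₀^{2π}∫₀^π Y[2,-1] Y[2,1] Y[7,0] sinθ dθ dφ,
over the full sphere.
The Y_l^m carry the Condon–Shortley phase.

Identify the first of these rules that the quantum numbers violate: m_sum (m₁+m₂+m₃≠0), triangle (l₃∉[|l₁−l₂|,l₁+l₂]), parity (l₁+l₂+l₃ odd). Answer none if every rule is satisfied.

azimuthal sum: -1 + 1 + 0 = 0  ✓
0 ≤ 7 ≤ 4 (triangle on l)  ✗
L = 2 + 2 + 7 = 11 (odd)

triangle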